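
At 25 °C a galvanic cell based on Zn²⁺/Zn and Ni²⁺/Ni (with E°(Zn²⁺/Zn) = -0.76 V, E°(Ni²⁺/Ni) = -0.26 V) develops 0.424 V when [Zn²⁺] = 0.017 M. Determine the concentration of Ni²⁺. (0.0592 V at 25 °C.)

4.6 × 10^-5 M

From the Nernst equation, log Q = n(E° − E)/0.0592 = 2(0.50 − 0.424)/0.0592 = 2.568, so Q = 369.
With Q = [Zn²⁺]/[Ni²⁺] and the known concentrations, [Ni²⁺] in the denominator gives [Ni²⁺] = 4.6 × 10^-5 M.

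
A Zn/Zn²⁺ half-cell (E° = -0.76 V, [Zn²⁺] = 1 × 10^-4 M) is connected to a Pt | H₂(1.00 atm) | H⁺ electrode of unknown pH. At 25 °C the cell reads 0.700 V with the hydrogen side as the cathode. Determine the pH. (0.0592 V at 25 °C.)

pH = 3.01

E°_cell = 0.76 V and n = 2.
log Q = n(E° − E)/0.0592 = 2×(0.76 − 0.700)/0.0592 = 2.027.
With Q = [Zn²⁺]·P(H₂) / [H⁺]^2, solving for [H⁺] gives log[H⁺] = -3.014, so pH = 3.01.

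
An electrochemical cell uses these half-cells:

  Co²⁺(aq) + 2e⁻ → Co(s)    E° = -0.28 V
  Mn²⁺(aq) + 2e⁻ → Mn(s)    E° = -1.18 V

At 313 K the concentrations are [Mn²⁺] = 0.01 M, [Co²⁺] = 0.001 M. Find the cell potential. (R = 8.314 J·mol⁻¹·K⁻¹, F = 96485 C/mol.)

0.869 V

The Co²⁺/Co couple has the higher reduction potential and acts as the cathode, so E°_cell = -0.28 − (-1.18) = 0.90 V.
Balancing electrons gives n = 2; the reaction quotient is Q = [Mn²⁺]/[Co²⁺] = 10.0.
E = E° − (RT/nF) ln Q = 0.90 − (8.314×313)/(2×96485) × (2.303) = 0.900 − 0.031 = 0.869 V.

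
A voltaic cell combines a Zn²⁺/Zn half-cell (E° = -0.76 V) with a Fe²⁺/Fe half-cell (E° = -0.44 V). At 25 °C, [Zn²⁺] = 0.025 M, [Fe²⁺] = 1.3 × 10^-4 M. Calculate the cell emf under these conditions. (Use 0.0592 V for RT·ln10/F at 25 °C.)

The Fe²⁺/Fe couple has the higher reduction potential and acts as the cathode, so E°_cell = -0.44 − (-0.76) = 0.32 V.
Balancing electrons gives n = 2; the reaction quotient is Q = [Zn²⁺]/[Fe²⁺] = 192.
At 25 °C, E = E° − (0.0592/n) log Q = 0.32 − (0.0592/2)(2.284) = 0.320 − 0.068 = 0.252 V.

0.252 V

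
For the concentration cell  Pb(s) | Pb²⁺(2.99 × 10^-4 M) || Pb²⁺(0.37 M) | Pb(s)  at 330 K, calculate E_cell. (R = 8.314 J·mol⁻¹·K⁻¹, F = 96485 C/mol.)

0.10 V

Both half-cells are Pb²⁺/Pb, so E°_cell = 0. The concentrated side is the cathode; the cell reaction moves Pb²⁺ from high to low concentration with n = 2.
Q = [Pb²⁺]_dilute/[Pb²⁺]_conc = 2.99 × 10^-4/0.37 = 8.08 × 10^-4.
E = 0 − (RT/nF) ln Q = −((8.314×330)/(2×96485))(-7.121) = 0.1012 V.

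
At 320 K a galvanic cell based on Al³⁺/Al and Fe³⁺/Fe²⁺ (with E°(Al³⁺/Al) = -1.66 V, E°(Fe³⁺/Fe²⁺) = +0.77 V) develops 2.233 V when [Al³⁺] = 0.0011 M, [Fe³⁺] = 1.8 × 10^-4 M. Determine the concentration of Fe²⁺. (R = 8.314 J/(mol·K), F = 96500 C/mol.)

From the Nernst equation, ln Q = nF(E° − E)/RT = 3×96500×(2.43 − 2.233)/(8.314×320) = 21.437, so Q = 2.04 × 10^9.
With Q = [Al³⁺]·[Fe²⁺]^3/[Fe³⁺]^3 and the known concentrations, [Fe²⁺]^3 in the numerator gives [Fe²⁺] = 2.2 M.

2.2 M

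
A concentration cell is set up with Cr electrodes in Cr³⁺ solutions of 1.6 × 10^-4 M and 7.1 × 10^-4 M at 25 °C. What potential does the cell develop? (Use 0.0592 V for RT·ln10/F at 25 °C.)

Both half-cells are Cr³⁺/Cr, so E°_cell = 0. The concentrated side is the cathode; the cell reaction moves Cr³⁺ from high to low concentration with n = 3.
Q = [Cr³⁺]_dilute/[Cr³⁺]_conc = 1.6 × 10^-4/7.1 × 10^-4 = 0.225.
E = 0 − (0.0592/3) log Q = −(0.0592/3)(-0.647) = 0.0128 V.

0.013 V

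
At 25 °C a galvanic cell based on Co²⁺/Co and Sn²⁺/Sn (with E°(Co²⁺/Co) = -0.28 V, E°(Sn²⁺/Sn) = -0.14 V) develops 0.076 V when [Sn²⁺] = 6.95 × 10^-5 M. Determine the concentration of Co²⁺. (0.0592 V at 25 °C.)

0.01 M

From the Nernst equation, log Q = n(E° − E)/0.0592 = 2(0.14 − 0.076)/0.0592 = 2.162, so Q = 145.
With Q = [Co²⁺]/[Sn²⁺] and the known concentrations, [Co²⁺] in the numerator gives [Co²⁺] = 0.01 M.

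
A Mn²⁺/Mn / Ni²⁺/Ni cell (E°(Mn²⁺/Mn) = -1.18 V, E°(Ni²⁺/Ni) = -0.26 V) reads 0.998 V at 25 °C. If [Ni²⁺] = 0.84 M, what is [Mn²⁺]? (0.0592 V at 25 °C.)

0.0019 M

From the Nernst equation, log Q = n(E° − E)/0.0592 = 2(0.92 − 0.998)/0.0592 = -2.635, so Q = 0.00232.
With Q = [Mn²⁺]/[Ni²⁺] and the known concentrations, [Mn²⁺] in the numerator gives [Mn²⁺] = 0.0019 M.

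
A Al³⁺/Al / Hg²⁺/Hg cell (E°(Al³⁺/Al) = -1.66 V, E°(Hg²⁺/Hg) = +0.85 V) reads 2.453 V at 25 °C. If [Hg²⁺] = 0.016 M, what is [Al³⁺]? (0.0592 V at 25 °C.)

From the Nernst equation, log Q = n(E° − E)/0.0592 = 6(2.51 − 2.453)/0.0592 = 5.777, so Q = 5.98 × 10^5.
With Q = [Al³⁺]^2/[Hg²⁺]^3 and the known concentrations, [Al³⁺]^2 in the numerator gives [Al³⁺] = 1.6 M.

1.6 M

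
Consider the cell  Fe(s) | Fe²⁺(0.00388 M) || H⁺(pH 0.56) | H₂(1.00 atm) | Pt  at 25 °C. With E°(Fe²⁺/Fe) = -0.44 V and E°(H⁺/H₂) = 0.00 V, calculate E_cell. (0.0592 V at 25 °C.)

0.48 V

The hydrogen couple is the cathode, so E°_cell = 0.44 V; n = 2.
[H⁺] = 10^(−0.56) = 0.28 M, and Q = [Fe²⁺]·P(H₂) / [H⁺]^2 = 0.0511.
E = E° − (0.0592/2) log Q = 0.44 − (0.0592/2)(-1.291) = 0.478 V.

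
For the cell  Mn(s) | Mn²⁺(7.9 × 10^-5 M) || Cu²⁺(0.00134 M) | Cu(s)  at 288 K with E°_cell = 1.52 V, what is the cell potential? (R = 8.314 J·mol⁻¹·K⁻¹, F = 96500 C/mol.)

1.56 V

Balancing electrons gives n = 2; the reaction quotient is Q = [Mn²⁺]/[Cu²⁺] = 0.0590.
E = E° − (RT/nF) ln Q = 1.52 − (8.314×288)/(2×96500) × (-2.831) = 1.520 + 0.035 = 1.555 V.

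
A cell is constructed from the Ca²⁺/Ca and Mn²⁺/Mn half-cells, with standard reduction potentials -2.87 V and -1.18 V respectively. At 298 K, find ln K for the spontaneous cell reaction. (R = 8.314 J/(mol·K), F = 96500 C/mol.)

E°_cell = -1.18 − (-2.87) = 1.69 V, with n = 2 electrons transferred.
At equilibrium E = 0, so the Nernst equation gives ln K = nFE°/RT = (2)(96500)(1.69)/((8.314)(298)) = 131.65.

ln K = 131.6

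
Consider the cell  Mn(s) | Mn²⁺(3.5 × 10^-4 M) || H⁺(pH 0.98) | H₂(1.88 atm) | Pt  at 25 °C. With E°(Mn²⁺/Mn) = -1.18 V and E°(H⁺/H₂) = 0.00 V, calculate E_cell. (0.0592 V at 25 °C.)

1.22 V

The hydrogen couple is the cathode, so E°_cell = 1.18 V; n = 2.
[H⁺] = 10^(−0.98) = 0.10 M, and Q = [Mn²⁺]·P(H₂) / [H⁺]^2 = 0.0600.
E = E° − (0.0592/2) log Q = 1.18 − (0.0592/2)(-1.222) = 1.216 V.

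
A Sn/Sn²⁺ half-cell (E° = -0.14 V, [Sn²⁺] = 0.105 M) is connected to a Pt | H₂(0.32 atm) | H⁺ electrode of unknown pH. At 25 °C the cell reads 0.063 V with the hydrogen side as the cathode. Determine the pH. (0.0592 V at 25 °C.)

pH = 2.04

E°_cell = 0.14 V and n = 2.
log Q = n(E° − E)/0.0592 = 2×(0.14 − 0.063)/0.0592 = 2.601.
With Q = [Sn²⁺]·P(H₂) / [H⁺]^2, solving for [H⁺] gives log[H⁺] = -2.038, so pH = 2.04.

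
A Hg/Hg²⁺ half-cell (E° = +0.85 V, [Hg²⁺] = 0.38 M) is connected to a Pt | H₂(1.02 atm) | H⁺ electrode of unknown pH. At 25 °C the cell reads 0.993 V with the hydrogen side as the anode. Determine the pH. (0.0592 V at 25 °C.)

pH = 2.62

E°_cell = 0.85 V and n = 2.
log Q = n(E° − E)/0.0592 = 2×(0.85 − 0.993)/0.0592 = -4.831.
With Q = [H⁺]^2 / ([Hg²⁺]·P(H₂)), solving for [H⁺] gives log[H⁺] = -2.621, so pH = 2.62.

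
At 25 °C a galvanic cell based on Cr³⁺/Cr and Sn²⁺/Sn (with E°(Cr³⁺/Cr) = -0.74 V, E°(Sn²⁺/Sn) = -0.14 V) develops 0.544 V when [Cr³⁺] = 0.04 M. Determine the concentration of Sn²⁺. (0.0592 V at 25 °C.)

0.0015 M

From the Nernst equation, log Q = n(E° − E)/0.0592 = 6(0.60 − 0.544)/0.0592 = 5.676, so Q = 4.74 × 10^5.
With Q = [Cr³⁺]^2/[Sn²⁺]^3 and the known concentrations, [Sn²⁺]^3 in the denominator gives [Sn²⁺] = 0.0015 M.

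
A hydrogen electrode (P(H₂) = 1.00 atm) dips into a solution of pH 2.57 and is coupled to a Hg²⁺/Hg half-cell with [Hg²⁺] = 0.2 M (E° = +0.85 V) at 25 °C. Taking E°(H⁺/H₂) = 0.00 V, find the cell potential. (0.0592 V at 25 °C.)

0.98 V

The Hg²⁺/Hg couple is the cathode, so E°_cell = 0.85 V; n = 2.
[H⁺] = 10^(−2.57) = 0.0027 M, and Q = [H⁺]^2 / ([Hg²⁺]·P(H₂)) = 3.62 × 10^-5.
E = E° − (0.0592/2) log Q = 0.85 − (0.0592/2)(-4.441) = 0.981 V.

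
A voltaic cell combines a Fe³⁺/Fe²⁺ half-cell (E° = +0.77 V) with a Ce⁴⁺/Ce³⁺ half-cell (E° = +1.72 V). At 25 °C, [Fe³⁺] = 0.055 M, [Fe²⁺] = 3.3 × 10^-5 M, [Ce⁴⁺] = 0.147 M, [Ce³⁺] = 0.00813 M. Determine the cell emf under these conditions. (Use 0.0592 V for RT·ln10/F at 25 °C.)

0.834 V

The Ce⁴⁺/Ce³⁺ couple has the higher reduction potential and acts as the cathode, so E°_cell = +1.72 − (+0.77) = 0.95 V.
Balancing electrons gives n = 1; the reaction quotient is Q = [Fe³⁺]·[Ce³⁺]/([Fe²⁺]·[Ce⁴⁺]) = 92.2.
At 25 °C, E = E° − (0.0592/n) log Q = 0.95 − (0.0592/1)(1.965) = 0.950 − 0.116 = 0.834 V.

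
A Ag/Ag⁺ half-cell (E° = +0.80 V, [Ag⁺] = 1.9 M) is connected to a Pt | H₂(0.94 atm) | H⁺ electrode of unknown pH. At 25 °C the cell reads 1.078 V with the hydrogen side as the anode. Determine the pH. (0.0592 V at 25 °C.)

pH = 4.43

E°_cell = 0.80 V and n = 2.
log Q = n(E° − E)/0.0592 = 2×(0.80 − 1.078)/0.0592 = -9.392.
With Q = [H⁺]^2 / ([Ag⁺]^2·P(H₂)), solving for [H⁺] gives log[H⁺] = -4.431, so pH = 4.43.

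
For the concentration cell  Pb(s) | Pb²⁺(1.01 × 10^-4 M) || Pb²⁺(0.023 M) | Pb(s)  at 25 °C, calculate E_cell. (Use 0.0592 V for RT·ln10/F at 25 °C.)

Both half-cells are Pb²⁺/Pb, so E°_cell = 0. The concentrated side is the cathode; the cell reaction moves Pb²⁺ from high to low concentration with n = 2.
Q = [Pb²⁺]_dilute/[Pb²⁺]_conc = 1.01 × 10^-4/0.023 = 0.00439.
E = 0 − (0.0592/2) log Q = −(0.0592/2)(-2.357) = 0.0698 V.

0.070 V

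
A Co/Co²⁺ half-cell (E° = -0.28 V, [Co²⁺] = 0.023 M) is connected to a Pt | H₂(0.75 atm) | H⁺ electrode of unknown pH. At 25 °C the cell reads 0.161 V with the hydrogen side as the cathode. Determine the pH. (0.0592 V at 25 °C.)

E°_cell = 0.28 V and n = 2.
log Q = n(E° − E)/0.0592 = 2×(0.28 − 0.161)/0.0592 = 4.020.
With Q = [Co²⁺]·P(H₂) / [H⁺]^2, solving for [H⁺] gives log[H⁺] = -2.892, so pH = 2.89.

pH = 2.89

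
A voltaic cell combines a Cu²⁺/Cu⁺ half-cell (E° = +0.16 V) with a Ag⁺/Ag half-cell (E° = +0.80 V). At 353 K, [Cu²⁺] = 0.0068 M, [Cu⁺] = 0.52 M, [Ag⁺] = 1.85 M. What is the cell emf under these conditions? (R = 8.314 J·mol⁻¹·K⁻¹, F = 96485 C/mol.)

0.791 V

The Ag⁺/Ag couple has the higher reduction potential and acts as the cathode, so E°_cell = +0.80 − (+0.16) = 0.64 V.
Balancing electrons gives n = 1; the reaction quotient is Q = [Cu²⁺]/([Cu⁺]·[Ag⁺]) = 0.00707.
E = E° − (RT/nF) ln Q = 0.64 − (8.314×353)/(1×96485) × (-4.952) = 0.640 + 0.151 = 0.791 V.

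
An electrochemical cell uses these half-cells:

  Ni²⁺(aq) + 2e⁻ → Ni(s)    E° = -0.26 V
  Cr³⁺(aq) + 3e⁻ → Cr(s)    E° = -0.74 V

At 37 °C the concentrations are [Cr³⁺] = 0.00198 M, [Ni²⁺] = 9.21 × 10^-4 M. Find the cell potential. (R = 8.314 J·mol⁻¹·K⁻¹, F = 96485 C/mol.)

0.442 V

The Ni²⁺/Ni couple has the higher reduction potential and acts as the cathode, so E°_cell = -0.26 − (-0.74) = 0.48 V.
Balancing electrons gives n = 6; the reaction quotient is Q = [Cr³⁺]^2/[Ni²⁺]^3 = 5020.
E = E° − (RT/nF) ln Q = 0.48 − (8.314×310)/(6×96485) × (8.521) = 0.480 − 0.038 = 0.442 V.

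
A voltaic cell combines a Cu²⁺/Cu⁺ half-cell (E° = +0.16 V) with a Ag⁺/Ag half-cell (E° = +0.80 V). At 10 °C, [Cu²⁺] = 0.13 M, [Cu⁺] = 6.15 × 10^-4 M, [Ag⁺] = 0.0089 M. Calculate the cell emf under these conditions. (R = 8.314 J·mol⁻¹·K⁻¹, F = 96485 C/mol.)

0.394 V

The Ag⁺/Ag couple has the higher reduction potential and acts as the cathode, so E°_cell = +0.80 − (+0.16) = 0.64 V.
Balancing electrons gives n = 1; the reaction quotient is Q = [Cu²⁺]/([Cu⁺]·[Ag⁺]) = 2.38 × 10^4.
E = E° − (RT/nF) ln Q = 0.64 − (8.314×283)/(1×96485) × (10.075) = 0.640 − 0.246 = 0.394 V.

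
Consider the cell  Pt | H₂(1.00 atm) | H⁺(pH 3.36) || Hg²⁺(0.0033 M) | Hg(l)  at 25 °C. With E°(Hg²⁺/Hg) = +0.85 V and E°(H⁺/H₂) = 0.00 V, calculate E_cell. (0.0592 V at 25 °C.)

The Hg²⁺/Hg couple is the cathode, so E°_cell = 0.85 V; n = 2.
[H⁺] = 10^(−3.36) = 4.4 × 10^-4 M, and Q = [H⁺]^2 / ([Hg²⁺]·P(H₂)) = 5.77 × 10^-5.
E = E° − (0.0592/2) log Q = 0.85 − (0.0592/2)(-4.239) = 0.975 V.

0.98 V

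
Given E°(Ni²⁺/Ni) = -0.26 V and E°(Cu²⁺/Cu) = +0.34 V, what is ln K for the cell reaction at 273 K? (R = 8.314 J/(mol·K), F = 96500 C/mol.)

ln K = 51.0

E°_cell = +0.34 − (-0.26) = 0.60 V, with n = 2 electrons transferred.
At equilibrium E = 0, so the Nernst equation gives ln K = nFE°/RT = (2)(96500)(0.60)/((8.314)(273)) = 51.02.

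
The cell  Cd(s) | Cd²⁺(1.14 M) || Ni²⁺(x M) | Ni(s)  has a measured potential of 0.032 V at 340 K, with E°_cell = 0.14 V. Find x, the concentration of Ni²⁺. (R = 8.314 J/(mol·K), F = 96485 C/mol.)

From the Nernst equation, ln Q = nF(E° − E)/RT = 2×96485×(0.14 − 0.032)/(8.314×340) = 7.373, so Q = 1590.
With Q = [Cd²⁺]/[Ni²⁺] and the known concentrations, [Ni²⁺] in the denominator gives [Ni²⁺] = 7.2 × 10^-4 M.

7.2 × 10^-4 M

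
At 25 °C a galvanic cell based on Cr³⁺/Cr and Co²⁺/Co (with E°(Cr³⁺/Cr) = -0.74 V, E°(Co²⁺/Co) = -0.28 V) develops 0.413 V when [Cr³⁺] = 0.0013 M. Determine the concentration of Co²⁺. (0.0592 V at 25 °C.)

3.1 × 10^-4 M

From the Nernst equation, log Q = n(E° − E)/0.0592 = 6(0.46 − 0.413)/0.0592 = 4.764, so Q = 5.8 × 10^4.
With Q = [Cr³⁺]^2/[Co²⁺]^3 and the known concentrations, [Co²⁺]^3 in the denominator gives [Co²⁺] = 3.1 × 10^-4 M.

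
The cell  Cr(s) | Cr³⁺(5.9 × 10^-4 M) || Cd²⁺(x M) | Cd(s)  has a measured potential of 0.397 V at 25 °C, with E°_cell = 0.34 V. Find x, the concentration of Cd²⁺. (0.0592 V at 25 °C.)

0.59 M

From the Nernst equation, log Q = n(E° − E)/0.0592 = 6(0.34 − 0.397)/0.0592 = -5.777, so Q = 1.67 × 10^-6.
With Q = [Cr³⁺]^2/[Cd²⁺]^3 and the known concentrations, [Cd²⁺]^3 in the denominator gives [Cd²⁺] = 0.59 M.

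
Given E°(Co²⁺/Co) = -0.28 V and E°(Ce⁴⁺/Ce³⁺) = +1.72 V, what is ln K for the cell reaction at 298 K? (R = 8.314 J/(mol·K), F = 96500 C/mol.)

E°_cell = +1.72 − (-0.28) = 2.00 V, with n = 2 electrons transferred.
At equilibrium E = 0, so the Nernst equation gives ln K = nFE°/RT = (2)(96500)(2.00)/((8.314)(298)) = 155.80.

ln K = 155.8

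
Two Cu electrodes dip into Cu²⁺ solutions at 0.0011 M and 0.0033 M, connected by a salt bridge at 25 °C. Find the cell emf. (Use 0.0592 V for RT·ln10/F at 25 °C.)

Both half-cells are Cu²⁺/Cu, so E°_cell = 0. The concentrated side is the cathode; the cell reaction moves Cu²⁺ from high to low concentration with n = 2.
Q = [Cu²⁺]_dilute/[Cu²⁺]_conc = 0.0011/0.0033 = 0.333.
E = 0 − (0.0592/2) log Q = −(0.0592/2)(-0.477) = 0.0141 V.

0.014 V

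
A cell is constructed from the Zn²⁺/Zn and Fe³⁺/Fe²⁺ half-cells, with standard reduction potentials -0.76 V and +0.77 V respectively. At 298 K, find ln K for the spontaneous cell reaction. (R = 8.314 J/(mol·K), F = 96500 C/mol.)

E°_cell = +0.77 − (-0.76) = 1.53 V, with n = 2 electrons transferred.
At equilibrium E = 0, so the Nernst equation gives ln K = nFE°/RT = (2)(96500)(1.53)/((8.314)(298)) = 119.19.

ln K = 119.2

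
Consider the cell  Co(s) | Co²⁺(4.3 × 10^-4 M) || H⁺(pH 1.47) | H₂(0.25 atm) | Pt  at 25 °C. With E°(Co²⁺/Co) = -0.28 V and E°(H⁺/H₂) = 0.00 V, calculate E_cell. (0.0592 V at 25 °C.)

The hydrogen couple is the cathode, so E°_cell = 0.28 V; n = 2.
[H⁺] = 10^(−1.47) = 0.034 M, and Q = [Co²⁺]·P(H₂) / [H⁺]^2 = 0.0936.
E = E° − (0.0592/2) log Q = 0.28 − (0.0592/2)(-1.029) = 0.310 V.

0.31 V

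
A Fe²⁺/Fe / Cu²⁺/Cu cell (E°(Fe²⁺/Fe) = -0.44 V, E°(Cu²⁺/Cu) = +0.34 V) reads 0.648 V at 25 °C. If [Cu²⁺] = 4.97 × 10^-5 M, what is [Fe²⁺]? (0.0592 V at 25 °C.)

From the Nernst equation, log Q = n(E° − E)/0.0592 = 2(0.78 − 0.648)/0.0592 = 4.459, so Q = 2.88 × 10^4.
With Q = [Fe²⁺]/[Cu²⁺] and the known concentrations, [Fe²⁺] in the numerator gives [Fe²⁺] = 1.4 M.

1.4 M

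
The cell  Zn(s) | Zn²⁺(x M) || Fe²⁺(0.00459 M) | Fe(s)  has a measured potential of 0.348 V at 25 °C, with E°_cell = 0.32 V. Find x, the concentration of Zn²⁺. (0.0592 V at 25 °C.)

5.2 × 10^-4 M

From the Nernst equation, log Q = n(E° − E)/0.0592 = 2(0.32 − 0.348)/0.0592 = -0.946, so Q = 0.113.
With Q = [Zn²⁺]/[Fe²⁺] and the known concentrations, [Zn²⁺] in the numerator gives [Zn²⁺] = 5.2 × 10^-4 M.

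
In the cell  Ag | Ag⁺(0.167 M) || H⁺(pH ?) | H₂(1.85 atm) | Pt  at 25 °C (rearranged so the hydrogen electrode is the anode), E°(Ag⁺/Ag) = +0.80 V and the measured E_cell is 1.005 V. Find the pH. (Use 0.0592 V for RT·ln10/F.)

pH = 4.11

E°_cell = 0.80 V and n = 2.
log Q = n(E° − E)/0.0592 = 2×(0.80 − 1.005)/0.0592 = -6.926.
With Q = [H⁺]^2 / ([Ag⁺]^2·P(H₂)), solving for [H⁺] gives log[H⁺] = -4.107, so pH = 4.11.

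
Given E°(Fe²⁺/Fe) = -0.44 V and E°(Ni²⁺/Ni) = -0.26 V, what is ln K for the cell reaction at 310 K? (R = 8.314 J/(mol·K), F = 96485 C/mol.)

ln K = 13.5

E°_cell = -0.26 − (-0.44) = 0.18 V, with n = 2 electrons transferred.
At equilibrium E = 0, so the Nernst equation gives ln K = nFE°/RT = (2)(96485)(0.18)/((8.314)(310)) = 13.48.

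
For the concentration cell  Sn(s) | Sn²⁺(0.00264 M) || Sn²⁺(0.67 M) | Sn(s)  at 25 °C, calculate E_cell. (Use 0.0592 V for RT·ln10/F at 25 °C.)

0.071 V

Both half-cells are Sn²⁺/Sn, so E°_cell = 0. The concentrated side is the cathode; the cell reaction moves Sn²⁺ from high to low concentration with n = 2.
Q = [Sn²⁺]_dilute/[Sn²⁺]_conc = 0.00264/0.67 = 0.00394.
E = 0 − (0.0592/2) log Q = −(0.0592/2)(-2.404) = 0.0712 V.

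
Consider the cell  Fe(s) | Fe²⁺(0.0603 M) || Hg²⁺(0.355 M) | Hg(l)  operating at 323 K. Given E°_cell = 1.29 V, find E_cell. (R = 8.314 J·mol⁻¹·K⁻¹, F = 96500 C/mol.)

1.31 V

Balancing electrons gives n = 2; the reaction quotient is Q = [Fe²⁺]/[Hg²⁺] = 0.170.
E = E° − (RT/nF) ln Q = 1.29 − (8.314×323)/(2×96500) × (-1.773) = 1.290 + 0.025 = 1.315 V.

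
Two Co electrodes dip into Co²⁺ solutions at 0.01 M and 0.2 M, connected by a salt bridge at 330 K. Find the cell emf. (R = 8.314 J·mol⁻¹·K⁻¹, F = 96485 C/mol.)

Both half-cells are Co²⁺/Co, so E°_cell = 0. The concentrated side is the cathode; the cell reaction moves Co²⁺ from high to low concentration with n = 2.
Q = [Co²⁺]_dilute/[Co²⁺]_conc = 0.01/0.2 = 0.0500.
E = 0 − (RT/nF) ln Q = −((8.314×330)/(2×96485))(-2.996) = 0.0426 V.

0.043 V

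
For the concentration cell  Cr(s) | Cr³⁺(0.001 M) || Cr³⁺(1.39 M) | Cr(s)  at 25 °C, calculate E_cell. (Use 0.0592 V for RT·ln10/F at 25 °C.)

0.062 V

Both half-cells are Cr³⁺/Cr, so E°_cell = 0. The concentrated side is the cathode; the cell reaction moves Cr³⁺ from high to low concentration with n = 3.
Q = [Cr³⁺]_dilute/[Cr³⁺]_conc = 0.001/1.39 = 7.19 × 10^-4.
E = 0 − (0.0592/3) log Q = −(0.0592/3)(-3.143) = 0.0620 V.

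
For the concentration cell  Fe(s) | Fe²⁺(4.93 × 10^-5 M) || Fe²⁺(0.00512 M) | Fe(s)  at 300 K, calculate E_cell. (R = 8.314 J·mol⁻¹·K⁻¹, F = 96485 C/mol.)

0.060 V

Both half-cells are Fe²⁺/Fe, so E°_cell = 0. The concentrated side is the cathode; the cell reaction moves Fe²⁺ from high to low concentration with n = 2.
Q = [Fe²⁺]_dilute/[Fe²⁺]_conc = 4.93 × 10^-5/0.00512 = 0.00963.
E = 0 − (RT/nF) ln Q = −((8.314×300)/(2×96485))(-4.643) = 0.0600 V.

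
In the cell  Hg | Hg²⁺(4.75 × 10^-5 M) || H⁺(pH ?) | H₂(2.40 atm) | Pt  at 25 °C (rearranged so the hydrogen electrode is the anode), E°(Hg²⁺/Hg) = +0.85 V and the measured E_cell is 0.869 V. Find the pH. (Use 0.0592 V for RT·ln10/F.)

pH = 2.29

E°_cell = 0.85 V and n = 2.
log Q = n(E° − E)/0.0592 = 2×(0.85 − 0.869)/0.0592 = -0.642.
With Q = [H⁺]^2 / ([Hg²⁺]·P(H₂)), solving for [H⁺] gives log[H⁺] = -2.292, so pH = 2.29.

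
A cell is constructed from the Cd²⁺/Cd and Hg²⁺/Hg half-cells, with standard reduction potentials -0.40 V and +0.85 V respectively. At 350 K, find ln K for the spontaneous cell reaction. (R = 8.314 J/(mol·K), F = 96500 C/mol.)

ln K = 82.9

E°_cell = +0.85 − (-0.40) = 1.25 V, with n = 2 electrons transferred.
At equilibrium E = 0, so the Nernst equation gives ln K = nFE°/RT = (2)(96500)(1.25)/((8.314)(350)) = 82.91.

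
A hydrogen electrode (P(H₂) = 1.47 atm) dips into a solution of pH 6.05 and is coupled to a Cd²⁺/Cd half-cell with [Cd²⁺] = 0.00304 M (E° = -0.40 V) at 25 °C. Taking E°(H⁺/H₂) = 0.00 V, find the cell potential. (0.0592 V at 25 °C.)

0.11 V

The hydrogen couple is the cathode, so E°_cell = 0.40 V; n = 2.
[H⁺] = 10^(−6.05) = 8.9 × 10^-7 M, and Q = [Cd²⁺]·P(H₂) / [H⁺]^2 = 5.63 × 10^9.
E = E° − (0.0592/2) log Q = 0.40 − (0.0592/2)(9.750) = 0.111 V.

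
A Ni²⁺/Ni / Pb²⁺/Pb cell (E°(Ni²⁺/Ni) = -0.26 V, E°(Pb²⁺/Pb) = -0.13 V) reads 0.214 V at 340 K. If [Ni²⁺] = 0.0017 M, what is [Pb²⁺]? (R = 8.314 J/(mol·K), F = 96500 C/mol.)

0.53 M

From the Nernst equation, ln Q = nF(E° − E)/RT = 2×96500×(0.13 − 0.214)/(8.314×340) = -5.735, so Q = 0.00323.
With Q = [Ni²⁺]/[Pb²⁺] and the known concentrations, [Pb²⁺] in the denominator gives [Pb²⁺] = 0.53 M.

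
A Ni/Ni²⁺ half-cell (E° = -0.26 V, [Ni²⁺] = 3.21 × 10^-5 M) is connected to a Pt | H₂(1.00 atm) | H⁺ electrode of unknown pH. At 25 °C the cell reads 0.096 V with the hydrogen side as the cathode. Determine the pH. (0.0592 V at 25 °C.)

pH = 5.02

E°_cell = 0.26 V and n = 2.
log Q = n(E° − E)/0.0592 = 2×(0.26 − 0.096)/0.0592 = 5.541.
With Q = [Ni²⁺]·P(H₂) / [H⁺]^2, solving for [H⁺] gives log[H⁺] = -5.017, so pH = 5.02.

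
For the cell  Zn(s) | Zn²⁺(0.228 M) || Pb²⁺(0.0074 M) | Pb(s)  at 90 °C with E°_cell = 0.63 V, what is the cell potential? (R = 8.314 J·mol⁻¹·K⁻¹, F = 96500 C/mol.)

0.576 V

Balancing electrons gives n = 2; the reaction quotient is Q = [Zn²⁺]/[Pb²⁺] = 30.8.
E = E° − (RT/nF) ln Q = 0.63 − (8.314×363)/(2×96500) × (3.428) = 0.630 − 0.054 = 0.576 V.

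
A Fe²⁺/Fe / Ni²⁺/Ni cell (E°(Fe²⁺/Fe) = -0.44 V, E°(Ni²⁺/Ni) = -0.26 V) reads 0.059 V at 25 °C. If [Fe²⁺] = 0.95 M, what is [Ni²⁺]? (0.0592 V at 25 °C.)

7.8 × 10^-5 M

From the Nernst equation, log Q = n(E° − E)/0.0592 = 2(0.18 − 0.059)/0.0592 = 4.088, so Q = 1.22 × 10^4.
With Q = [Fe²⁺]/[Ni²⁺] and the known concentrations, [Ni²⁺] in the denominator gives [Ni²⁺] = 7.8 × 10^-5 M.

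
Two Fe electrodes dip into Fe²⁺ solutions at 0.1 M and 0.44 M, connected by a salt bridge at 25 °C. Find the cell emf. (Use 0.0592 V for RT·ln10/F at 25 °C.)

Both half-cells are Fe²⁺/Fe, so E°_cell = 0. The concentrated side is the cathode; the cell reaction moves Fe²⁺ from high to low concentration with n = 2.
Q = [Fe²⁺]_dilute/[Fe²⁺]_conc = 0.1/0.44 = 0.227.
E = 0 − (0.0592/2) log Q = −(0.0592/2)(-0.643) = 0.0190 V.

0.019 V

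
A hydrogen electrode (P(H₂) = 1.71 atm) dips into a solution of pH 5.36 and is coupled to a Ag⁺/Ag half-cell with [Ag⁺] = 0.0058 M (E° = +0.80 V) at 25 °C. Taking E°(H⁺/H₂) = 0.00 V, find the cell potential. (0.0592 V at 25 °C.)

0.99 V

The Ag⁺/Ag couple is the cathode, so E°_cell = 0.80 V; n = 2.
[H⁺] = 10^(−5.36) = 4.4 × 10^-6 M, and Q = [H⁺]^2 / ([Ag⁺]^2·P(H₂)) = 3.31 × 10^-7.
E = E° − (0.0592/2) log Q = 0.80 − (0.0592/2)(-6.480) = 0.992 V.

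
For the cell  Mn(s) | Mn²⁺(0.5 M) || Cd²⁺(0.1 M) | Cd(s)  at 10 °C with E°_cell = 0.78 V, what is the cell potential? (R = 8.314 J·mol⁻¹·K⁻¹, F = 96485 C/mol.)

Balancing electrons gives n = 2; the reaction quotient is Q = [Mn²⁺]/[Cd²⁺] = 5.00.
E = E° − (RT/nF) ln Q = 0.78 − (8.314×283)/(2×96485) × (1.609) = 0.780 − 0.020 = 0.760 V.

0.760 V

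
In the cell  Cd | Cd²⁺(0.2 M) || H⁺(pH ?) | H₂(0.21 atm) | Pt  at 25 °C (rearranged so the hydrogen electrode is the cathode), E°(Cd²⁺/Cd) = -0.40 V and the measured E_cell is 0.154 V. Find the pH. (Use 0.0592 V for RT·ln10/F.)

pH = 4.84

E°_cell = 0.40 V and n = 2.
log Q = n(E° − E)/0.0592 = 2×(0.40 − 0.154)/0.0592 = 8.311.
With Q = [Cd²⁺]·P(H₂) / [H⁺]^2, solving for [H⁺] gives log[H⁺] = -4.844, so pH = 4.84.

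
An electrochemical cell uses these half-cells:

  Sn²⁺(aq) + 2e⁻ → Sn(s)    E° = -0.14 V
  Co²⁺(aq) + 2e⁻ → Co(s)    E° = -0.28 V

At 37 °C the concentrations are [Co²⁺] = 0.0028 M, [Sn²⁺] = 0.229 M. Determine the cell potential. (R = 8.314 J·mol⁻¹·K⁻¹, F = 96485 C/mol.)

The Sn²⁺/Sn couple has the higher reduction potential and acts as the cathode, so E°_cell = -0.14 − (-0.28) = 0.14 V.
Balancing electrons gives n = 2; the reaction quotient is Q = [Co²⁺]/[Sn²⁺] = 0.0122.
E = E° − (RT/nF) ln Q = 0.14 − (8.314×310)/(2×96485) × (-4.404) = 0.140 + 0.059 = 0.199 V.

0.199 V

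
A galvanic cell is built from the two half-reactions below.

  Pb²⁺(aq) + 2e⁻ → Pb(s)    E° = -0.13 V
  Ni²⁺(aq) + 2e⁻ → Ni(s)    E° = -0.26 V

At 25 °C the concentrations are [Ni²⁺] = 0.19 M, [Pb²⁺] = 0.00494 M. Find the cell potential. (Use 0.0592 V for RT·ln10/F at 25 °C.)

The Pb²⁺/Pb couple has the higher reduction potential and acts as the cathode, so E°_cell = -0.13 − (-0.26) = 0.13 V.
Balancing electrons gives n = 2; the reaction quotient is Q = [Ni²⁺]/[Pb²⁺] = 38.5.
At 25 °C, E = E° − (0.0592/n) log Q = 0.13 − (0.0592/2)(1.585) = 0.130 − 0.047 = 0.083 V.

0.083 V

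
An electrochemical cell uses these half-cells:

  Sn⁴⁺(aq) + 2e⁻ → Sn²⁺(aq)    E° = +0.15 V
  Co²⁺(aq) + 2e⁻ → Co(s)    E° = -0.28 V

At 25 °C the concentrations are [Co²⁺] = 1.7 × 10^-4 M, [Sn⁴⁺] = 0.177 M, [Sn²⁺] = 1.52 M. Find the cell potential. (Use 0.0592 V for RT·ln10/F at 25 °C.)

0.514 V

The Sn⁴⁺/Sn²⁺ couple has the higher reduction potential and acts as the cathode, so E°_cell = +0.15 − (-0.28) = 0.43 V.
Balancing electrons gives n = 2; the reaction quotient is Q = [Co²⁺]·[Sn²⁺]/[Sn⁴⁺] = 0.00146.
At 25 °C, E = E° − (0.0592/n) log Q = 0.43 − (0.0592/2)(-2.836) = 0.430 + 0.084 = 0.514 V.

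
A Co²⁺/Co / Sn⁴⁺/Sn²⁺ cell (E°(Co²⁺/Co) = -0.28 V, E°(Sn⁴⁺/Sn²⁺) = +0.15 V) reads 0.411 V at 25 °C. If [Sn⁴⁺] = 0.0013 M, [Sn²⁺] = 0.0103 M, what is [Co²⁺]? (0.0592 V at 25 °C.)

0.55 M

From the Nernst equation, log Q = n(E° − E)/0.0592 = 2(0.43 − 0.411)/0.0592 = 0.642, so Q = 4.38.
With Q = [Co²⁺]·[Sn²⁺]/[Sn⁴⁺] and the known concentrations, [Co²⁺] in the numerator gives [Co²⁺] = 0.55 M.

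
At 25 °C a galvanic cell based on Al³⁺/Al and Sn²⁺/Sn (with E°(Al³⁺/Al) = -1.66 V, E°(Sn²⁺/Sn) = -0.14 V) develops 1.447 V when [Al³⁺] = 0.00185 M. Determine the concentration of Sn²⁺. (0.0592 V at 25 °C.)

5.2 × 10^-5 M

From the Nernst equation, log Q = n(E° − E)/0.0592 = 6(1.52 − 1.447)/0.0592 = 7.399, so Q = 2.5 × 10^7.
With Q = [Al³⁺]^2/[Sn²⁺]^3 and the known concentrations, [Sn²⁺]^3 in the denominator gives [Sn²⁺] = 5.2 × 10^-5 M.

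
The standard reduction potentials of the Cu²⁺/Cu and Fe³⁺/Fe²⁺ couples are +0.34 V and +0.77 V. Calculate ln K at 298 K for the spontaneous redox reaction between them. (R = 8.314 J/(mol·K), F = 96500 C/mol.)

E°_cell = +0.77 − (+0.34) = 0.43 V, with n = 2 electrons transferred.
At equilibrium E = 0, so the Nernst equation gives ln K = nFE°/RT = (2)(96500)(0.43)/((8.314)(298)) = 33.50.

ln K = 33.5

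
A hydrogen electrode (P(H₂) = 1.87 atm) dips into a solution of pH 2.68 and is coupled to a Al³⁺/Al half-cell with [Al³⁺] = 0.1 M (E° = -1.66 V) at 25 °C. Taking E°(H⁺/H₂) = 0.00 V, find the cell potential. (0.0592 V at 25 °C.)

1.51 V

The hydrogen couple is the cathode, so E°_cell = 1.66 V; n = 6.
[H⁺] = 10^(−2.68) = 0.0021 M, and Q = [Al³⁺]^2·P(H₂)^3 / [H⁺]^6 = 7.86 × 10^14.
E = E° − (0.0592/6) log Q = 1.66 − (0.0592/6)(14.896) = 1.513 V.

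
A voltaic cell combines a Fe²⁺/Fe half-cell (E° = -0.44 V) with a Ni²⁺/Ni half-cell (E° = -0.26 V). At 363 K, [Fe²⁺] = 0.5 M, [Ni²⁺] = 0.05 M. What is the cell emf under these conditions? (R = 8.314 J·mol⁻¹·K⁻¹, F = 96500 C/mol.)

0.144 V

The Ni²⁺/Ni couple has the higher reduction potential and acts as the cathode, so E°_cell = -0.26 − (-0.44) = 0.18 V.
Balancing electrons gives n = 2; the reaction quotient is Q = [Fe²⁺]/[Ni²⁺] = 10.0.
E = E° − (RT/nF) ln Q = 0.18 − (8.314×363)/(2×96500) × (2.303) = 0.180 − 0.036 = 0.144 V.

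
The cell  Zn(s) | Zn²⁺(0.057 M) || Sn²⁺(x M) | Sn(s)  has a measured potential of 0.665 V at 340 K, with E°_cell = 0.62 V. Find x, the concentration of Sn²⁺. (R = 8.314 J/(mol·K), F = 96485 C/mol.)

1.2 M

From the Nernst equation, ln Q = nF(E° − E)/RT = 2×96485×(0.62 − 0.665)/(8.314×340) = -3.072, so Q = 0.0463.
With Q = [Zn²⁺]/[Sn²⁺] and the known concentrations, [Sn²⁺] in the denominator gives [Sn²⁺] = 1.2 M.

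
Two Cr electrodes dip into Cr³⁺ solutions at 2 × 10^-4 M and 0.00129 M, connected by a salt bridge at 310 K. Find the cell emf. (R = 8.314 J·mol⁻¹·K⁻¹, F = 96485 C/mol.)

0.017 V

Both half-cells are Cr³⁺/Cr, so E°_cell = 0. The concentrated side is the cathode; the cell reaction moves Cr³⁺ from high to low concentration with n = 3.
Q = [Cr³⁺]_dilute/[Cr³⁺]_conc = 2 × 10^-4/0.00129 = 0.155.
E = 0 − (RT/nF) ln Q = −((8.314×310)/(3×96485))(-1.864) = 0.0166 V.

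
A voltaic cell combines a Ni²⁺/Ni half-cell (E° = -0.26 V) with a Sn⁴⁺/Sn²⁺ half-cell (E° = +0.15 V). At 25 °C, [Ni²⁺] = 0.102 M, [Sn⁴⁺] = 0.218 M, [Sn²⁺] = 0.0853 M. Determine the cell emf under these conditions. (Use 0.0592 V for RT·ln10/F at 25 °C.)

0.451 V

The Sn⁴⁺/Sn²⁺ couple has the higher reduction potential and acts as the cathode, so E°_cell = +0.15 − (-0.26) = 0.41 V.
Balancing electrons gives n = 2; the reaction quotient is Q = [Ni²⁺]·[Sn²⁺]/[Sn⁴⁺] = 0.0399.
At 25 °C, E = E° − (0.0592/n) log Q = 0.41 − (0.0592/2)(-1.399) = 0.410 + 0.041 = 0.451 V.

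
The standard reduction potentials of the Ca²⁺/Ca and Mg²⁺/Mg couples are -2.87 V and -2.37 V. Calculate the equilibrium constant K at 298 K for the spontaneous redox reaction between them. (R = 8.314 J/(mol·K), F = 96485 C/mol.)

8.2 × 10^16

E°_cell = -2.37 − (-2.87) = 0.50 V, with n = 2 electrons transferred.
At equilibrium E = 0, so the Nernst equation gives ln K = nFE°/RT = (2)(96485)(0.50)/((8.314)(298)) = 38.94.
K = e^38.94 = 8.2 × 10^16.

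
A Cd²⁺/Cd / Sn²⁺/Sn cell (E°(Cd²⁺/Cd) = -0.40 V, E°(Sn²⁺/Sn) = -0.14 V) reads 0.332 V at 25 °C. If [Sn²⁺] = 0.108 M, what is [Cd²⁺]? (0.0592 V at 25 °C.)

From the Nernst equation, log Q = n(E° − E)/0.0592 = 2(0.26 − 0.332)/0.0592 = -2.432, so Q = 0.00369.
With Q = [Cd²⁺]/[Sn²⁺] and the known concentrations, [Cd²⁺] in the numerator gives [Cd²⁺] = 4 × 10^-4 M.

4 × 10^-4 M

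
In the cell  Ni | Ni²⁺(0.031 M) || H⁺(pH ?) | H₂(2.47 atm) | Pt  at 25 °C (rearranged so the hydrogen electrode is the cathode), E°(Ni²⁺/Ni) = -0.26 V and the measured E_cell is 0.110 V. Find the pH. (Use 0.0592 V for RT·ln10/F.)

pH = 3.09

E°_cell = 0.26 V and n = 2.
log Q = n(E° − E)/0.0592 = 2×(0.26 − 0.110)/0.0592 = 5.068.
With Q = [Ni²⁺]·P(H₂) / [H⁺]^2, solving for [H⁺] gives log[H⁺] = -3.092, so pH = 3.09.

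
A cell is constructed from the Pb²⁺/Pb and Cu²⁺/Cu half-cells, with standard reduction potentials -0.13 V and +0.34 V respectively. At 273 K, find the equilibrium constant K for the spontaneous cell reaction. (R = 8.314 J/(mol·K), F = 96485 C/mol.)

E°_cell = +0.34 − (-0.13) = 0.47 V, with n = 2 electrons transferred.
At equilibrium E = 0, so the Nernst equation gives ln K = nFE°/RT = (2)(96485)(0.47)/((8.314)(273)) = 39.96.
K = e^39.96 = 2.3 × 10^17.

2.3 × 10^17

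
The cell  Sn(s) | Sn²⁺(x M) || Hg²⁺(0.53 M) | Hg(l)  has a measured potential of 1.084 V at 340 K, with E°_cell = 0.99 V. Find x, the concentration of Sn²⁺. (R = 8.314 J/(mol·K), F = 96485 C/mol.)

From the Nernst equation, ln Q = nF(E° − E)/RT = 2×96485×(0.99 − 1.084)/(8.314×340) = -6.417, so Q = 0.00163.
With Q = [Sn²⁺]/[Hg²⁺] and the known concentrations, [Sn²⁺] in the numerator gives [Sn²⁺] = 8.7 × 10^-4 M.

8.7 × 10^-4 M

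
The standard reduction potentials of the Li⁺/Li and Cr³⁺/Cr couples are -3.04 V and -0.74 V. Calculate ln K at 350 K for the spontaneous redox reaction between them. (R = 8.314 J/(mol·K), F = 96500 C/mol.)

ln K = 228.8

E°_cell = -0.74 − (-3.04) = 2.30 V, with n = 3 electrons transferred.
At equilibrium E = 0, so the Nernst equation gives ln K = nFE°/RT = (3)(96500)(2.30)/((8.314)(350)) = 228.82.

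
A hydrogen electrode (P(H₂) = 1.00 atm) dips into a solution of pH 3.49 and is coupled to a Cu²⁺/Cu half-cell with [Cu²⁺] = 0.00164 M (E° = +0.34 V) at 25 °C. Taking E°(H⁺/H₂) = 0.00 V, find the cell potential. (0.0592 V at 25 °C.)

The Cu²⁺/Cu couple is the cathode, so E°_cell = 0.34 V; n = 2.
[H⁺] = 10^(−3.49) = 3.2 × 10^-4 M, and Q = [H⁺]^2 / ([Cu²⁺]·P(H₂)) = 6.38 × 10^-5.
E = E° − (0.0592/2) log Q = 0.34 − (0.0592/2)(-4.195) = 0.464 V.

0.46 V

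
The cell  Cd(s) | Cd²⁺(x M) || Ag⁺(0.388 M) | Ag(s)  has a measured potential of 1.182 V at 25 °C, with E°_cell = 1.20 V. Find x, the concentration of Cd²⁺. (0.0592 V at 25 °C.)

0.61 M

From the Nernst equation, log Q = n(E° − E)/0.0592 = 2(1.20 − 1.182)/0.0592 = 0.608, so Q = 4.06.
With Q = [Cd²⁺]/[Ag⁺]^2 and the known concentrations, [Cd²⁺] in the numerator gives [Cd²⁺] = 0.61 M.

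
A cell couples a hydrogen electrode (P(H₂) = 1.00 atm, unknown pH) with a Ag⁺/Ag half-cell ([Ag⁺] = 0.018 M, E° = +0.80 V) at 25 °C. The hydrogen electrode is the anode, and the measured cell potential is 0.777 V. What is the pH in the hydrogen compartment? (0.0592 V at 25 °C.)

pH = 1.36

E°_cell = 0.80 V and n = 2.
log Q = n(E° − E)/0.0592 = 2×(0.80 − 0.777)/0.0592 = 0.777.
With Q = [H⁺]^2 / ([Ag⁺]^2·P(H₂)), solving for [H⁺] gives log[H⁺] = -1.356, so pH = 1.36.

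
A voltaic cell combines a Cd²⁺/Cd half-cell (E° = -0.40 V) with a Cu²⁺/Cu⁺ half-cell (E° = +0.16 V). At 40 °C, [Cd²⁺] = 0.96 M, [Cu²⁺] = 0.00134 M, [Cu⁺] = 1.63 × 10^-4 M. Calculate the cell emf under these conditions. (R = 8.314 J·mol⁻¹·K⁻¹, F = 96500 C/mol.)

0.617 V

The Cu²⁺/Cu⁺ couple has the higher reduction potential and acts as the cathode, so E°_cell = +0.16 − (-0.40) = 0.56 V.
Balancing electrons gives n = 2; the reaction quotient is Q = [Cd²⁺]·[Cu⁺]^2/[Cu²⁺]^2 = 0.0142.
E = E° − (RT/nF) ln Q = 0.56 − (8.314×313)/(2×96500) × (-4.254) = 0.560 + 0.057 = 0.617 V.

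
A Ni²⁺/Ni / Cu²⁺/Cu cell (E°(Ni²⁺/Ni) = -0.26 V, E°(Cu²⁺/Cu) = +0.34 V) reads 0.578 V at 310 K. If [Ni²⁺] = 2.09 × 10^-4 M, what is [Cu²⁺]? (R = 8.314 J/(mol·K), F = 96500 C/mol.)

4 × 10^-5 M

From the Nernst equation, ln Q = nF(E° − E)/RT = 2×96500×(0.60 − 0.578)/(8.314×310) = 1.647, so Q = 5.19.
With Q = [Ni²⁺]/[Cu²⁺] and the known concentrations, [Cu²⁺] in the denominator gives [Cu²⁺] = 4 × 10^-5 M.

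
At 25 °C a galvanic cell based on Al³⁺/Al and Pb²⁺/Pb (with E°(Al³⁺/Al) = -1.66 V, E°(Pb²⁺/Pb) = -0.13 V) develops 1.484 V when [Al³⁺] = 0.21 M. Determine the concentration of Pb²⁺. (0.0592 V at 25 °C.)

From the Nernst equation, log Q = n(E° − E)/0.0592 = 6(1.53 − 1.484)/0.0592 = 4.662, so Q = 4.59 × 10^4.
With Q = [Al³⁺]^2/[Pb²⁺]^3 and the known concentrations, [Pb²⁺]^3 in the denominator gives [Pb²⁺] = 0.0099 M.

0.0099 M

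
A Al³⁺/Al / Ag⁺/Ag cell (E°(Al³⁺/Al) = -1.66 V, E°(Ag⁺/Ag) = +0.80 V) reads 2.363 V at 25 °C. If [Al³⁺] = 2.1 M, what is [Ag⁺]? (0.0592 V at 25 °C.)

From the Nernst equation, log Q = n(E° − E)/0.0592 = 3(2.46 − 2.363)/0.0592 = 4.916, so Q = 8.23 × 10^4.
With Q = [Al³⁺]/[Ag⁺]^3 and the known concentrations, [Ag⁺]^3 in the denominator gives [Ag⁺] = 0.029 M.

0.029 M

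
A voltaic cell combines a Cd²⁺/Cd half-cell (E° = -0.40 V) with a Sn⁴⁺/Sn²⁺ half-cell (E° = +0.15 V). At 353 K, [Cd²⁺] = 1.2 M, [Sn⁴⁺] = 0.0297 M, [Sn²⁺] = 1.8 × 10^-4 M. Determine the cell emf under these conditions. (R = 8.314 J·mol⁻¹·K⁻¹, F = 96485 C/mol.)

0.625 V

The Sn⁴⁺/Sn²⁺ couple has the higher reduction potential and acts as the cathode, so E°_cell = +0.15 − (-0.40) = 0.55 V.
Balancing electrons gives n = 2; the reaction quotient is Q = [Cd²⁺]·[Sn²⁺]/[Sn⁴⁺] = 0.00727.
E = E° − (RT/nF) ln Q = 0.55 − (8.314×353)/(2×96485) × (-4.924) = 0.550 + 0.075 = 0.625 V.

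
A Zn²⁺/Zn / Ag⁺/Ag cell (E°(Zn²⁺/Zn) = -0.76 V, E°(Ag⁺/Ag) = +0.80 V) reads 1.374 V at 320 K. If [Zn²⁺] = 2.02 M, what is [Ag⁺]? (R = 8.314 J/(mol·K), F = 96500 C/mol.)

From the Nernst equation, ln Q = nF(E° − E)/RT = 2×96500×(1.56 − 1.374)/(8.314×320) = 13.493, so Q = 7.24 × 10^5.
With Q = [Zn²⁺]/[Ag⁺]^2 and the known concentrations, [Ag⁺]^2 in the denominator gives [Ag⁺] = 0.0017 M.

0.0017 M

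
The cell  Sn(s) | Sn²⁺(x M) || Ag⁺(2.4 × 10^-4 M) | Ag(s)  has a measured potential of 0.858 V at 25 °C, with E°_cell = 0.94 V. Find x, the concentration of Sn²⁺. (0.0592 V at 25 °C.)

3.4 × 10^-5 M

From the Nernst equation, log Q = n(E° − E)/0.0592 = 2(0.94 − 0.858)/0.0592 = 2.770, so Q = 589.
With Q = [Sn²⁺]/[Ag⁺]^2 and the known concentrations, [Sn²⁺] in the numerator gives [Sn²⁺] = 3.4 × 10^-5 M.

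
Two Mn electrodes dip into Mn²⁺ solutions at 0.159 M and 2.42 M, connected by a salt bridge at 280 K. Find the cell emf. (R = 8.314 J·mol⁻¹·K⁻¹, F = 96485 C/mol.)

0.033 V

Both half-cells are Mn²⁺/Mn, so E°_cell = 0. The concentrated side is the cathode; the cell reaction moves Mn²⁺ from high to low concentration with n = 2.
Q = [Mn²⁺]_dilute/[Mn²⁺]_conc = 0.159/2.42 = 0.0657.
E = 0 − (RT/nF) ln Q = −((8.314×280)/(2×96485))(-2.723) = 0.0328 V.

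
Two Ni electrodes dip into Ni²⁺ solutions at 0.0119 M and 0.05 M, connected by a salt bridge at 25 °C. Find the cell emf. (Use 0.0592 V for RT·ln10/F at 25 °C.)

Both half-cells are Ni²⁺/Ni, so E°_cell = 0. The concentrated side is the cathode; the cell reaction moves Ni²⁺ from high to low concentration with n = 2.
Q = [Ni²⁺]_dilute/[Ni²⁺]_conc = 0.0119/0.05 = 0.238.
E = 0 − (0.0592/2) log Q = −(0.0592/2)(-0.623) = 0.0184 V.

0.018 V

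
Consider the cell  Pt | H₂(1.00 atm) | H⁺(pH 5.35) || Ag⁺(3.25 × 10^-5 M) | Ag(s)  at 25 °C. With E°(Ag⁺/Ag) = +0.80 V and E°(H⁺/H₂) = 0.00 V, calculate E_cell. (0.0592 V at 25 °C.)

0.85 V

The Ag⁺/Ag couple is the cathode, so E°_cell = 0.80 V; n = 2.
[H⁺] = 10^(−5.35) = 4.5 × 10^-6 M, and Q = [H⁺]^2 / ([Ag⁺]^2·P(H₂)) = 0.0189.
E = E° − (0.0592/2) log Q = 0.80 − (0.0592/2)(-1.724) = 0.851 V.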